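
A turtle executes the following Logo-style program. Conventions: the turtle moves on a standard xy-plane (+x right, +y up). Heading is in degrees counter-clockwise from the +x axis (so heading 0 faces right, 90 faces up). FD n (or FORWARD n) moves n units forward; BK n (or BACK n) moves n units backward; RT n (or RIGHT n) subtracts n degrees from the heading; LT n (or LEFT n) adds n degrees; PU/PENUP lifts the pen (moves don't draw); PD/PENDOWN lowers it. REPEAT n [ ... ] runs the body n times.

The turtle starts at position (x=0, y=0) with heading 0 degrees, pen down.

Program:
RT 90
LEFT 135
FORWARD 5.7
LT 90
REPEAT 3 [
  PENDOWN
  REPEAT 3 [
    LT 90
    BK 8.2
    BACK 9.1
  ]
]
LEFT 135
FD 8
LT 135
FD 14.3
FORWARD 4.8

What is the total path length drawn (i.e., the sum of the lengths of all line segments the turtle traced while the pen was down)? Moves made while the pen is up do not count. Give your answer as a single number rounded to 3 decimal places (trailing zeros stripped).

Answer: 188.5

Derivation:
Executing turtle program step by step:
Start: pos=(0,0), heading=0, pen down
RT 90: heading 0 -> 270
LT 135: heading 270 -> 45
FD 5.7: (0,0) -> (4.031,4.031) [heading=45, draw]
LT 90: heading 45 -> 135
REPEAT 3 [
  -- iteration 1/3 --
  PD: pen down
  REPEAT 3 [
    -- iteration 1/3 --
    LT 90: heading 135 -> 225
    BK 8.2: (4.031,4.031) -> (9.829,9.829) [heading=225, draw]
    BK 9.1: (9.829,9.829) -> (16.263,16.263) [heading=225, draw]
    -- iteration 2/3 --
    LT 90: heading 225 -> 315
    BK 8.2: (16.263,16.263) -> (10.465,22.062) [heading=315, draw]
    BK 9.1: (10.465,22.062) -> (4.031,28.496) [heading=315, draw]
    -- iteration 3/3 --
    LT 90: heading 315 -> 45
    BK 8.2: (4.031,28.496) -> (-1.768,22.698) [heading=45, draw]
    BK 9.1: (-1.768,22.698) -> (-8.202,16.263) [heading=45, draw]
  ]
  -- iteration 2/3 --
  PD: pen down
  REPEAT 3 [
    -- iteration 1/3 --
    LT 90: heading 45 -> 135
    BK 8.2: (-8.202,16.263) -> (-2.404,10.465) [heading=135, draw]
    BK 9.1: (-2.404,10.465) -> (4.031,4.031) [heading=135, draw]
    -- iteration 2/3 --
    LT 90: heading 135 -> 225
    BK 8.2: (4.031,4.031) -> (9.829,9.829) [heading=225, draw]
    BK 9.1: (9.829,9.829) -> (16.263,16.263) [heading=225, draw]
    -- iteration 3/3 --
    LT 90: heading 225 -> 315
    BK 8.2: (16.263,16.263) -> (10.465,22.062) [heading=315, draw]
    BK 9.1: (10.465,22.062) -> (4.031,28.496) [heading=315, draw]
  ]
  -- iteration 3/3 --
  PD: pen down
  REPEAT 3 [
    -- iteration 1/3 --
    LT 90: heading 315 -> 45
    BK 8.2: (4.031,28.496) -> (-1.768,22.698) [heading=45, draw]
    BK 9.1: (-1.768,22.698) -> (-8.202,16.263) [heading=45, draw]
    -- iteration 2/3 --
    LT 90: heading 45 -> 135
    BK 8.2: (-8.202,16.263) -> (-2.404,10.465) [heading=135, draw]
    BK 9.1: (-2.404,10.465) -> (4.031,4.031) [heading=135, draw]
    -- iteration 3/3 --
    LT 90: heading 135 -> 225
    BK 8.2: (4.031,4.031) -> (9.829,9.829) [heading=225, draw]
    BK 9.1: (9.829,9.829) -> (16.263,16.263) [heading=225, draw]
  ]
]
LT 135: heading 225 -> 0
FD 8: (16.263,16.263) -> (24.263,16.263) [heading=0, draw]
LT 135: heading 0 -> 135
FD 14.3: (24.263,16.263) -> (14.152,26.375) [heading=135, draw]
FD 4.8: (14.152,26.375) -> (10.758,29.769) [heading=135, draw]
Final: pos=(10.758,29.769), heading=135, 22 segment(s) drawn

Segment lengths:
  seg 1: (0,0) -> (4.031,4.031), length = 5.7
  seg 2: (4.031,4.031) -> (9.829,9.829), length = 8.2
  seg 3: (9.829,9.829) -> (16.263,16.263), length = 9.1
  seg 4: (16.263,16.263) -> (10.465,22.062), length = 8.2
  seg 5: (10.465,22.062) -> (4.031,28.496), length = 9.1
  seg 6: (4.031,28.496) -> (-1.768,22.698), length = 8.2
  seg 7: (-1.768,22.698) -> (-8.202,16.263), length = 9.1
  seg 8: (-8.202,16.263) -> (-2.404,10.465), length = 8.2
  seg 9: (-2.404,10.465) -> (4.031,4.031), length = 9.1
  seg 10: (4.031,4.031) -> (9.829,9.829), length = 8.2
  seg 11: (9.829,9.829) -> (16.263,16.263), length = 9.1
  seg 12: (16.263,16.263) -> (10.465,22.062), length = 8.2
  seg 13: (10.465,22.062) -> (4.031,28.496), length = 9.1
  seg 14: (4.031,28.496) -> (-1.768,22.698), length = 8.2
  seg 15: (-1.768,22.698) -> (-8.202,16.263), length = 9.1
  seg 16: (-8.202,16.263) -> (-2.404,10.465), length = 8.2
  seg 17: (-2.404,10.465) -> (4.031,4.031), length = 9.1
  seg 18: (4.031,4.031) -> (9.829,9.829), length = 8.2
  seg 19: (9.829,9.829) -> (16.263,16.263), length = 9.1
  seg 20: (16.263,16.263) -> (24.263,16.263), length = 8
  seg 21: (24.263,16.263) -> (14.152,26.375), length = 14.3
  seg 22: (14.152,26.375) -> (10.758,29.769), length = 4.8
Total = 188.5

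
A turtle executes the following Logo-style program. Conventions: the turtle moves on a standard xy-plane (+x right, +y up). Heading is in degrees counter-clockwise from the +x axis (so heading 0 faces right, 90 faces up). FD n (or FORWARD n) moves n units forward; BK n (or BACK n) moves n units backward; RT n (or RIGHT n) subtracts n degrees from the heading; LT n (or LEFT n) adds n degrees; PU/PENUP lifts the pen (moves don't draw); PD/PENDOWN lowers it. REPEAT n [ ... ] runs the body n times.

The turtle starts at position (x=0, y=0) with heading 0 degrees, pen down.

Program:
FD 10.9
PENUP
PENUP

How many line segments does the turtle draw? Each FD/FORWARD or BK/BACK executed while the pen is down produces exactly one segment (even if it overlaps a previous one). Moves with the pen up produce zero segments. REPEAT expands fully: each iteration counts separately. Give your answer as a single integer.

Executing turtle program step by step:
Start: pos=(0,0), heading=0, pen down
FD 10.9: (0,0) -> (10.9,0) [heading=0, draw]
PU: pen up
PU: pen up
Final: pos=(10.9,0), heading=0, 1 segment(s) drawn
Segments drawn: 1

Answer: 1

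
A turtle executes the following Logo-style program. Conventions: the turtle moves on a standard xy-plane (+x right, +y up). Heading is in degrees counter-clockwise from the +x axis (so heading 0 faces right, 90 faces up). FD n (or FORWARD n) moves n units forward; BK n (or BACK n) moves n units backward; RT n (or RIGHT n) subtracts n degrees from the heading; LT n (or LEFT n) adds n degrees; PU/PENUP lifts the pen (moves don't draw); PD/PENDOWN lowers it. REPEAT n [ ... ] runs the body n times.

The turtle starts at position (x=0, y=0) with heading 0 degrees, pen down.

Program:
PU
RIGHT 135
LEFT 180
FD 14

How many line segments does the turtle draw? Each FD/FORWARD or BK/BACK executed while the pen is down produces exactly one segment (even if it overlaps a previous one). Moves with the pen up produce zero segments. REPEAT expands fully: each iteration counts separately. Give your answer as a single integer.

Answer: 0

Derivation:
Executing turtle program step by step:
Start: pos=(0,0), heading=0, pen down
PU: pen up
RT 135: heading 0 -> 225
LT 180: heading 225 -> 45
FD 14: (0,0) -> (9.899,9.899) [heading=45, move]
Final: pos=(9.899,9.899), heading=45, 0 segment(s) drawn
Segments drawn: 0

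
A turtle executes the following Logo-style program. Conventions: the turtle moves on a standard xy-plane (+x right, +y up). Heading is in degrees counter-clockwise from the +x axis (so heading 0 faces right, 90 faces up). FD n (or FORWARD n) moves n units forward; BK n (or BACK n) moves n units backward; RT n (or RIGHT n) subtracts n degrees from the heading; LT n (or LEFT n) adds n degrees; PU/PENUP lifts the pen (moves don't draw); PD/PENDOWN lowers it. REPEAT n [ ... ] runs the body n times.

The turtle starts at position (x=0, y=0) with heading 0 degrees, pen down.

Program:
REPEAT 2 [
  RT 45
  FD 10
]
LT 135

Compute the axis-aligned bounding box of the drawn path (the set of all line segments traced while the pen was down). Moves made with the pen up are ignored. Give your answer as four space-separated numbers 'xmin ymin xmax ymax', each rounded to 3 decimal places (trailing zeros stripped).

Executing turtle program step by step:
Start: pos=(0,0), heading=0, pen down
REPEAT 2 [
  -- iteration 1/2 --
  RT 45: heading 0 -> 315
  FD 10: (0,0) -> (7.071,-7.071) [heading=315, draw]
  -- iteration 2/2 --
  RT 45: heading 315 -> 270
  FD 10: (7.071,-7.071) -> (7.071,-17.071) [heading=270, draw]
]
LT 135: heading 270 -> 45
Final: pos=(7.071,-17.071), heading=45, 2 segment(s) drawn

Segment endpoints: x in {0, 7.071, 7.071}, y in {-17.071, -7.071, 0}
xmin=0, ymin=-17.071, xmax=7.071, ymax=0

Answer: 0 -17.071 7.071 0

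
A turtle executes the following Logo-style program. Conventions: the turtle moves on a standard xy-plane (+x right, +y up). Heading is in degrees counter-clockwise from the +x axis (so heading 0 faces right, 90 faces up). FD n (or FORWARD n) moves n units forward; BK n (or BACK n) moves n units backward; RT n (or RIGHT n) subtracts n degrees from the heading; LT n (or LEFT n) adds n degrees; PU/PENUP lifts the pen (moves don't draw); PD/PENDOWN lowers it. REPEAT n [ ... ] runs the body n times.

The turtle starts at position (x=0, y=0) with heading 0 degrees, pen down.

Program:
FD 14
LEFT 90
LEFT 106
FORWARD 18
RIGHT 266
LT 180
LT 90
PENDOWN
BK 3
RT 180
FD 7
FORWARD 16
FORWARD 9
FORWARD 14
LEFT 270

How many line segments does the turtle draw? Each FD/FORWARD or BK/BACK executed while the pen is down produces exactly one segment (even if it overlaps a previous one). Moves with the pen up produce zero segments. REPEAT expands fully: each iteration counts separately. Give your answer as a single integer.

Executing turtle program step by step:
Start: pos=(0,0), heading=0, pen down
FD 14: (0,0) -> (14,0) [heading=0, draw]
LT 90: heading 0 -> 90
LT 106: heading 90 -> 196
FD 18: (14,0) -> (-3.303,-4.961) [heading=196, draw]
RT 266: heading 196 -> 290
LT 180: heading 290 -> 110
LT 90: heading 110 -> 200
PD: pen down
BK 3: (-3.303,-4.961) -> (-0.484,-3.935) [heading=200, draw]
RT 180: heading 200 -> 20
FD 7: (-0.484,-3.935) -> (6.094,-1.541) [heading=20, draw]
FD 16: (6.094,-1.541) -> (21.129,3.931) [heading=20, draw]
FD 9: (21.129,3.931) -> (29.587,7.009) [heading=20, draw]
FD 14: (29.587,7.009) -> (42.742,11.798) [heading=20, draw]
LT 270: heading 20 -> 290
Final: pos=(42.742,11.798), heading=290, 7 segment(s) drawn
Segments drawn: 7

Answer: 7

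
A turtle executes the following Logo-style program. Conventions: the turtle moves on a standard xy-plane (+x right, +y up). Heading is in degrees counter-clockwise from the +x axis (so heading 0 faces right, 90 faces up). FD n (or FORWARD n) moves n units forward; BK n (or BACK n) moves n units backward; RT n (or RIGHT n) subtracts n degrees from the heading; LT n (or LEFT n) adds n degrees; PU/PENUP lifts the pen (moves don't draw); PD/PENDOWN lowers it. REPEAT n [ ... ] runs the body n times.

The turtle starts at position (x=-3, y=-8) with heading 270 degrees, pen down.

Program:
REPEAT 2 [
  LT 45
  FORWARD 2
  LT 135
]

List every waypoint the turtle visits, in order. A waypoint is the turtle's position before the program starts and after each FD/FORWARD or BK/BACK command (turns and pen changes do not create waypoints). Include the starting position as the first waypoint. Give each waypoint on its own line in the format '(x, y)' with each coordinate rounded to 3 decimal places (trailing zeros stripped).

Answer: (-3, -8)
(-1.586, -9.414)
(-3, -8)

Derivation:
Executing turtle program step by step:
Start: pos=(-3,-8), heading=270, pen down
REPEAT 2 [
  -- iteration 1/2 --
  LT 45: heading 270 -> 315
  FD 2: (-3,-8) -> (-1.586,-9.414) [heading=315, draw]
  LT 135: heading 315 -> 90
  -- iteration 2/2 --
  LT 45: heading 90 -> 135
  FD 2: (-1.586,-9.414) -> (-3,-8) [heading=135, draw]
  LT 135: heading 135 -> 270
]
Final: pos=(-3,-8), heading=270, 2 segment(s) drawn
Waypoints (3 total):
(-3, -8)
(-1.586, -9.414)
(-3, -8)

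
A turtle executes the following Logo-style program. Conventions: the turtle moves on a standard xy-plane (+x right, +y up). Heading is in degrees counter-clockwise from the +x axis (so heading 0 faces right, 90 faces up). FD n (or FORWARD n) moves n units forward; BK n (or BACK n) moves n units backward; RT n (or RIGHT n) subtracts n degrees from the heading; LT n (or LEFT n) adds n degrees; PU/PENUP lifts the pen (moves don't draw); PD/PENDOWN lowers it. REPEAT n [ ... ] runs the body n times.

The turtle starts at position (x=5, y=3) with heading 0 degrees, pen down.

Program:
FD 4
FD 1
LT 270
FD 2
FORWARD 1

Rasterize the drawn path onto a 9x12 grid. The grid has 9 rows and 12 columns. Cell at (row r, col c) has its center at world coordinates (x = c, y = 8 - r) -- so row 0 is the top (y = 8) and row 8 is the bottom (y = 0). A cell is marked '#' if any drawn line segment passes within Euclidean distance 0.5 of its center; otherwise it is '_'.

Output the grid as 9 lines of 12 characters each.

Answer: ____________
____________
____________
____________
____________
_____######_
__________#_
__________#_
__________#_

Derivation:
Segment 0: (5,3) -> (9,3)
Segment 1: (9,3) -> (10,3)
Segment 2: (10,3) -> (10,1)
Segment 3: (10,1) -> (10,0)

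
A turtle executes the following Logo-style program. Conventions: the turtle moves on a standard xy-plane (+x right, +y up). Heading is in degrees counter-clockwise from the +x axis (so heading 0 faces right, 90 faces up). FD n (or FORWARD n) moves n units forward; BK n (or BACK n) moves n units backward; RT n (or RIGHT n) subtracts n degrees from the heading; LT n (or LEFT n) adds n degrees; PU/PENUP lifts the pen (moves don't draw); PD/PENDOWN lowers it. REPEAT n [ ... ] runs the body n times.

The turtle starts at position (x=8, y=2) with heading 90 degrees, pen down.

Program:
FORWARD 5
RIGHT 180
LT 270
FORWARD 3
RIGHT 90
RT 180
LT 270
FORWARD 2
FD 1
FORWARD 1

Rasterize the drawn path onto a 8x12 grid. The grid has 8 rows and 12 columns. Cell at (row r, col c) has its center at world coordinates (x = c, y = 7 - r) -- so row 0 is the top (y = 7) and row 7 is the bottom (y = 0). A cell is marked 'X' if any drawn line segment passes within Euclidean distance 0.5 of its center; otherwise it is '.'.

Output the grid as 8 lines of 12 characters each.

Segment 0: (8,2) -> (8,7)
Segment 1: (8,7) -> (5,7)
Segment 2: (5,7) -> (3,7)
Segment 3: (3,7) -> (2,7)
Segment 4: (2,7) -> (1,7)

Answer: .XXXXXXXX...
........X...
........X...
........X...
........X...
........X...
............
............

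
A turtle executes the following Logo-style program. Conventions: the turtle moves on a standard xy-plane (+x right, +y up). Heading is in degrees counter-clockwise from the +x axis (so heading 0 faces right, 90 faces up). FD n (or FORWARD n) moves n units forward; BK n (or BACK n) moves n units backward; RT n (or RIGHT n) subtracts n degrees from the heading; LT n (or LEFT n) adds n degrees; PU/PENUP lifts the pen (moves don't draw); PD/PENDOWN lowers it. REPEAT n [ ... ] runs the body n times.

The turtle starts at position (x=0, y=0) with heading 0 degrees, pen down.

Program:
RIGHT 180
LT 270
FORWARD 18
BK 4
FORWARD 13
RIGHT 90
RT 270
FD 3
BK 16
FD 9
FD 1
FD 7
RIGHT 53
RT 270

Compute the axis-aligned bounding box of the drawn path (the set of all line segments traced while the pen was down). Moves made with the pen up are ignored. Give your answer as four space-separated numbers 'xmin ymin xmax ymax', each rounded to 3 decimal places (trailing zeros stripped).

Answer: 0 0 0 31

Derivation:
Executing turtle program step by step:
Start: pos=(0,0), heading=0, pen down
RT 180: heading 0 -> 180
LT 270: heading 180 -> 90
FD 18: (0,0) -> (0,18) [heading=90, draw]
BK 4: (0,18) -> (0,14) [heading=90, draw]
FD 13: (0,14) -> (0,27) [heading=90, draw]
RT 90: heading 90 -> 0
RT 270: heading 0 -> 90
FD 3: (0,27) -> (0,30) [heading=90, draw]
BK 16: (0,30) -> (0,14) [heading=90, draw]
FD 9: (0,14) -> (0,23) [heading=90, draw]
FD 1: (0,23) -> (0,24) [heading=90, draw]
FD 7: (0,24) -> (0,31) [heading=90, draw]
RT 53: heading 90 -> 37
RT 270: heading 37 -> 127
Final: pos=(0,31), heading=127, 8 segment(s) drawn

Segment endpoints: x in {0, 0, 0, 0, 0, 0, 0, 0}, y in {0, 14, 18, 23, 24, 27, 30, 31}
xmin=0, ymin=0, xmax=0, ymax=31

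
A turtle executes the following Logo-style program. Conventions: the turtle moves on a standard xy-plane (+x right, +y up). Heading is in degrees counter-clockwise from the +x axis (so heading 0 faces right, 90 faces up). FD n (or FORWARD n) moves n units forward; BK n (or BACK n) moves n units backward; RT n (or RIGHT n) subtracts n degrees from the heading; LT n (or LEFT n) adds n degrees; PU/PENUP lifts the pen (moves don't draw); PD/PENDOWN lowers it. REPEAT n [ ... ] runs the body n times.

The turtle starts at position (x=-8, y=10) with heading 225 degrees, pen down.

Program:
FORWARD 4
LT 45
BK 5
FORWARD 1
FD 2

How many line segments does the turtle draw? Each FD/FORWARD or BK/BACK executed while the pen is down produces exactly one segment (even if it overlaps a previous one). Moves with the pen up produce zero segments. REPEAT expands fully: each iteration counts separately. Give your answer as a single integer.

Executing turtle program step by step:
Start: pos=(-8,10), heading=225, pen down
FD 4: (-8,10) -> (-10.828,7.172) [heading=225, draw]
LT 45: heading 225 -> 270
BK 5: (-10.828,7.172) -> (-10.828,12.172) [heading=270, draw]
FD 1: (-10.828,12.172) -> (-10.828,11.172) [heading=270, draw]
FD 2: (-10.828,11.172) -> (-10.828,9.172) [heading=270, draw]
Final: pos=(-10.828,9.172), heading=270, 4 segment(s) drawn
Segments drawn: 4

Answer: 4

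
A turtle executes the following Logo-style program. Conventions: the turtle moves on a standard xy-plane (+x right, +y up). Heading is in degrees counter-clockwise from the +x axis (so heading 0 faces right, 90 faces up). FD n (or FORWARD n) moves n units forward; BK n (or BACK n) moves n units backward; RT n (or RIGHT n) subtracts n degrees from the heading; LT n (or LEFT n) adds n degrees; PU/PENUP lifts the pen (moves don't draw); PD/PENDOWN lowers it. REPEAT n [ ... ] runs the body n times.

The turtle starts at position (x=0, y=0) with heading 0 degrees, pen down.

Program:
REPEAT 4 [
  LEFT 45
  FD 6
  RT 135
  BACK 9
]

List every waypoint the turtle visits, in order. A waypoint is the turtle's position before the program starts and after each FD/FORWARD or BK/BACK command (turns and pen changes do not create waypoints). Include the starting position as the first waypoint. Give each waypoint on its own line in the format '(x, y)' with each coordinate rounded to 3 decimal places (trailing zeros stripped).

Executing turtle program step by step:
Start: pos=(0,0), heading=0, pen down
REPEAT 4 [
  -- iteration 1/4 --
  LT 45: heading 0 -> 45
  FD 6: (0,0) -> (4.243,4.243) [heading=45, draw]
  RT 135: heading 45 -> 270
  BK 9: (4.243,4.243) -> (4.243,13.243) [heading=270, draw]
  -- iteration 2/4 --
  LT 45: heading 270 -> 315
  FD 6: (4.243,13.243) -> (8.485,9) [heading=315, draw]
  RT 135: heading 315 -> 180
  BK 9: (8.485,9) -> (17.485,9) [heading=180, draw]
  -- iteration 3/4 --
  LT 45: heading 180 -> 225
  FD 6: (17.485,9) -> (13.243,4.757) [heading=225, draw]
  RT 135: heading 225 -> 90
  BK 9: (13.243,4.757) -> (13.243,-4.243) [heading=90, draw]
  -- iteration 4/4 --
  LT 45: heading 90 -> 135
  FD 6: (13.243,-4.243) -> (9,0) [heading=135, draw]
  RT 135: heading 135 -> 0
  BK 9: (9,0) -> (0,0) [heading=0, draw]
]
Final: pos=(0,0), heading=0, 8 segment(s) drawn
Waypoints (9 total):
(0, 0)
(4.243, 4.243)
(4.243, 13.243)
(8.485, 9)
(17.485, 9)
(13.243, 4.757)
(13.243, -4.243)
(9, 0)
(0, 0)

Answer: (0, 0)
(4.243, 4.243)
(4.243, 13.243)
(8.485, 9)
(17.485, 9)
(13.243, 4.757)
(13.243, -4.243)
(9, 0)
(0, 0)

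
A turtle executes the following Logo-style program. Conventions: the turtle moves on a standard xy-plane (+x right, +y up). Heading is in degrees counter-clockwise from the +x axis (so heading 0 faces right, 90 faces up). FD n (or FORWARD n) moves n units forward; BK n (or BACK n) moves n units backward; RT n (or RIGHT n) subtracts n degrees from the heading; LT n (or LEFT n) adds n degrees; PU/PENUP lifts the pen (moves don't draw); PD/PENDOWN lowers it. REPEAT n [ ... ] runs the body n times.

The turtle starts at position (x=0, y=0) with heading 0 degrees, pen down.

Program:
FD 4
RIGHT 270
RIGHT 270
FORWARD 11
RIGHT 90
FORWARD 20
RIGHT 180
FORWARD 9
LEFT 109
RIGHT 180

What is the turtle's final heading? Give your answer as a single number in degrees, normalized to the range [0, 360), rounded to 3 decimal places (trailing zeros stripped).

Executing turtle program step by step:
Start: pos=(0,0), heading=0, pen down
FD 4: (0,0) -> (4,0) [heading=0, draw]
RT 270: heading 0 -> 90
RT 270: heading 90 -> 180
FD 11: (4,0) -> (-7,0) [heading=180, draw]
RT 90: heading 180 -> 90
FD 20: (-7,0) -> (-7,20) [heading=90, draw]
RT 180: heading 90 -> 270
FD 9: (-7,20) -> (-7,11) [heading=270, draw]
LT 109: heading 270 -> 19
RT 180: heading 19 -> 199
Final: pos=(-7,11), heading=199, 4 segment(s) drawn

Answer: 199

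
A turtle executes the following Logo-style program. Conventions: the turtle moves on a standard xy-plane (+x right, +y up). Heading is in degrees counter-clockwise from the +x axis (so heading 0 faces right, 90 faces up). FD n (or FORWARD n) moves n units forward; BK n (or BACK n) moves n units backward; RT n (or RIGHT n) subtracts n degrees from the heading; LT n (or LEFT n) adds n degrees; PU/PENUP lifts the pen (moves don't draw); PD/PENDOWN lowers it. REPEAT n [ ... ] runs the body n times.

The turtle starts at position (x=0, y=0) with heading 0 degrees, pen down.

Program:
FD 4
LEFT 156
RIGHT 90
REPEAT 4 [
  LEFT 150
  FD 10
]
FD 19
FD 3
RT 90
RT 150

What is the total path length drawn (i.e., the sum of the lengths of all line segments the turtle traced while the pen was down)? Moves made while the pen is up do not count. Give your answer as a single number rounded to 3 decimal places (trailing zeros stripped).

Executing turtle program step by step:
Start: pos=(0,0), heading=0, pen down
FD 4: (0,0) -> (4,0) [heading=0, draw]
LT 156: heading 0 -> 156
RT 90: heading 156 -> 66
REPEAT 4 [
  -- iteration 1/4 --
  LT 150: heading 66 -> 216
  FD 10: (4,0) -> (-4.09,-5.878) [heading=216, draw]
  -- iteration 2/4 --
  LT 150: heading 216 -> 6
  FD 10: (-4.09,-5.878) -> (5.855,-4.833) [heading=6, draw]
  -- iteration 3/4 --
  LT 150: heading 6 -> 156
  FD 10: (5.855,-4.833) -> (-3.28,-0.765) [heading=156, draw]
  -- iteration 4/4 --
  LT 150: heading 156 -> 306
  FD 10: (-3.28,-0.765) -> (2.597,-8.855) [heading=306, draw]
]
FD 19: (2.597,-8.855) -> (13.765,-24.227) [heading=306, draw]
FD 3: (13.765,-24.227) -> (15.529,-26.654) [heading=306, draw]
RT 90: heading 306 -> 216
RT 150: heading 216 -> 66
Final: pos=(15.529,-26.654), heading=66, 7 segment(s) drawn

Segment lengths:
  seg 1: (0,0) -> (4,0), length = 4
  seg 2: (4,0) -> (-4.09,-5.878), length = 10
  seg 3: (-4.09,-5.878) -> (5.855,-4.833), length = 10
  seg 4: (5.855,-4.833) -> (-3.28,-0.765), length = 10
  seg 5: (-3.28,-0.765) -> (2.597,-8.855), length = 10
  seg 6: (2.597,-8.855) -> (13.765,-24.227), length = 19
  seg 7: (13.765,-24.227) -> (15.529,-26.654), length = 3
Total = 66

Answer: 66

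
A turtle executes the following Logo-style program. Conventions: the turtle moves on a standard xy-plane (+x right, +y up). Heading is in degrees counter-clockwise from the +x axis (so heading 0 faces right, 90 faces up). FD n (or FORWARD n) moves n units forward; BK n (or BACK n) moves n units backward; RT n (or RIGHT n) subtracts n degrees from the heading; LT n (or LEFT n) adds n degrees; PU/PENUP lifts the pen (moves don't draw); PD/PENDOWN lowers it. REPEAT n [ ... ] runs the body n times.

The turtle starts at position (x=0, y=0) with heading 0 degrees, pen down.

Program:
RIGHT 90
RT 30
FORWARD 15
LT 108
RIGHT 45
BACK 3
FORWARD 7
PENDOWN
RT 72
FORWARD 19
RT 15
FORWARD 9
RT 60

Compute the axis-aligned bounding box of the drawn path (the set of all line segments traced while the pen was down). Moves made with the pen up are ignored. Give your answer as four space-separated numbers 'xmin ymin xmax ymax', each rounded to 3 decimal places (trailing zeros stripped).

Executing turtle program step by step:
Start: pos=(0,0), heading=0, pen down
RT 90: heading 0 -> 270
RT 30: heading 270 -> 240
FD 15: (0,0) -> (-7.5,-12.99) [heading=240, draw]
LT 108: heading 240 -> 348
RT 45: heading 348 -> 303
BK 3: (-7.5,-12.99) -> (-9.134,-10.474) [heading=303, draw]
FD 7: (-9.134,-10.474) -> (-5.321,-16.345) [heading=303, draw]
PD: pen down
RT 72: heading 303 -> 231
FD 19: (-5.321,-16.345) -> (-17.279,-31.111) [heading=231, draw]
RT 15: heading 231 -> 216
FD 9: (-17.279,-31.111) -> (-24.56,-36.401) [heading=216, draw]
RT 60: heading 216 -> 156
Final: pos=(-24.56,-36.401), heading=156, 5 segment(s) drawn

Segment endpoints: x in {-24.56, -17.279, -9.134, -7.5, -5.321, 0}, y in {-36.401, -31.111, -16.345, -12.99, -10.474, 0}
xmin=-24.56, ymin=-36.401, xmax=0, ymax=0

Answer: -24.56 -36.401 0 0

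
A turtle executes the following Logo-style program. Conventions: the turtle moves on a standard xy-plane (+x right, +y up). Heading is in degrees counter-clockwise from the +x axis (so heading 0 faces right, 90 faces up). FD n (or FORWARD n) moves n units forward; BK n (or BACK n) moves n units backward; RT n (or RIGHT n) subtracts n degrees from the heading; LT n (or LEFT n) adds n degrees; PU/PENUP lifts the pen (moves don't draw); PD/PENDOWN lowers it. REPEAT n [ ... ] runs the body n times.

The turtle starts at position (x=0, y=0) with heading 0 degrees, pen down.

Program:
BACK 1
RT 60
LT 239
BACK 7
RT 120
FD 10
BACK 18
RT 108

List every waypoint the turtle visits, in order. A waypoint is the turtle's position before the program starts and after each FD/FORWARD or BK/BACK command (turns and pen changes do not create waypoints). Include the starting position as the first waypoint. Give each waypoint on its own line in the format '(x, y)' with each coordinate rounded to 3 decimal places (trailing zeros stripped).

Answer: (0, 0)
(-1, 0)
(5.999, -0.122)
(11.149, 8.45)
(1.879, -6.98)

Derivation:
Executing turtle program step by step:
Start: pos=(0,0), heading=0, pen down
BK 1: (0,0) -> (-1,0) [heading=0, draw]
RT 60: heading 0 -> 300
LT 239: heading 300 -> 179
BK 7: (-1,0) -> (5.999,-0.122) [heading=179, draw]
RT 120: heading 179 -> 59
FD 10: (5.999,-0.122) -> (11.149,8.45) [heading=59, draw]
BK 18: (11.149,8.45) -> (1.879,-6.98) [heading=59, draw]
RT 108: heading 59 -> 311
Final: pos=(1.879,-6.98), heading=311, 4 segment(s) drawn
Waypoints (5 total):
(0, 0)
(-1, 0)
(5.999, -0.122)
(11.149, 8.45)
(1.879, -6.98)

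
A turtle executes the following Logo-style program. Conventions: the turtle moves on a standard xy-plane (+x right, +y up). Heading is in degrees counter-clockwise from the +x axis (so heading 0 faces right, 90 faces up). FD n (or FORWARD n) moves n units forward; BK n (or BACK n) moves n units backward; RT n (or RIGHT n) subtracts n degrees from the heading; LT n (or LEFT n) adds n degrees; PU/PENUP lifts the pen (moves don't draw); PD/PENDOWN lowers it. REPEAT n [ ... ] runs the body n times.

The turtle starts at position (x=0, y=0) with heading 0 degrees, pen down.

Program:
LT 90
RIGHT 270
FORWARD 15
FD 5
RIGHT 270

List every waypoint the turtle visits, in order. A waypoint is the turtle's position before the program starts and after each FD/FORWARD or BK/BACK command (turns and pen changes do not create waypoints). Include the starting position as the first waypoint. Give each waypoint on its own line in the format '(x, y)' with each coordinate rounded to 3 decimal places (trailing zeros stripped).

Executing turtle program step by step:
Start: pos=(0,0), heading=0, pen down
LT 90: heading 0 -> 90
RT 270: heading 90 -> 180
FD 15: (0,0) -> (-15,0) [heading=180, draw]
FD 5: (-15,0) -> (-20,0) [heading=180, draw]
RT 270: heading 180 -> 270
Final: pos=(-20,0), heading=270, 2 segment(s) drawn
Waypoints (3 total):
(0, 0)
(-15, 0)
(-20, 0)

Answer: (0, 0)
(-15, 0)
(-20, 0)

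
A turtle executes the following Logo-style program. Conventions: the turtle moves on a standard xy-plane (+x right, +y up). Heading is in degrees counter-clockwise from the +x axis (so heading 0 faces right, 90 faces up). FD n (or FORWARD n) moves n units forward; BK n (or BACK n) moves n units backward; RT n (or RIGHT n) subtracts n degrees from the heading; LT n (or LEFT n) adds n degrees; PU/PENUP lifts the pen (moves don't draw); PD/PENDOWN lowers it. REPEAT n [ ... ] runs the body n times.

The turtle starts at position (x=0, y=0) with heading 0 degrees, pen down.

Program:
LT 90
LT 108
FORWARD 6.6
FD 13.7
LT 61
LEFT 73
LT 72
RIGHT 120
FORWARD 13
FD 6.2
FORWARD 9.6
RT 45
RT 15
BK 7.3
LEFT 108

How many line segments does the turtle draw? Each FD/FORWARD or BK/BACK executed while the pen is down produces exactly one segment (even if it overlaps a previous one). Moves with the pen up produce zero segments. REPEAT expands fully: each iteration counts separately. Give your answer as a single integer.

Executing turtle program step by step:
Start: pos=(0,0), heading=0, pen down
LT 90: heading 0 -> 90
LT 108: heading 90 -> 198
FD 6.6: (0,0) -> (-6.277,-2.04) [heading=198, draw]
FD 13.7: (-6.277,-2.04) -> (-19.306,-6.273) [heading=198, draw]
LT 61: heading 198 -> 259
LT 73: heading 259 -> 332
LT 72: heading 332 -> 44
RT 120: heading 44 -> 284
FD 13: (-19.306,-6.273) -> (-16.161,-18.887) [heading=284, draw]
FD 6.2: (-16.161,-18.887) -> (-14.662,-24.903) [heading=284, draw]
FD 9.6: (-14.662,-24.903) -> (-12.339,-34.218) [heading=284, draw]
RT 45: heading 284 -> 239
RT 15: heading 239 -> 224
BK 7.3: (-12.339,-34.218) -> (-7.088,-29.147) [heading=224, draw]
LT 108: heading 224 -> 332
Final: pos=(-7.088,-29.147), heading=332, 6 segment(s) drawn
Segments drawn: 6

Answer: 6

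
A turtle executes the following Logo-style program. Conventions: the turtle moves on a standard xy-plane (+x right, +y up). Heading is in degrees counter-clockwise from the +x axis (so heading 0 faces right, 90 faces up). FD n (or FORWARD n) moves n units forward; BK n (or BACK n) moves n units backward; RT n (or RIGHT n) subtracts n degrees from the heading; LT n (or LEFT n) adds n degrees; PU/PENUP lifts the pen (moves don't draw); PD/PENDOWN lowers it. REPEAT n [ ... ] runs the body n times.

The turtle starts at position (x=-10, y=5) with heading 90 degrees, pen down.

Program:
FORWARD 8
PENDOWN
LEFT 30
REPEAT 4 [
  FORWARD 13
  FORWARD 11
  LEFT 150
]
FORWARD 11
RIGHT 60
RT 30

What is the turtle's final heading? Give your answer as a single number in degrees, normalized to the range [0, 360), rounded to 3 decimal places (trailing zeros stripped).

Executing turtle program step by step:
Start: pos=(-10,5), heading=90, pen down
FD 8: (-10,5) -> (-10,13) [heading=90, draw]
PD: pen down
LT 30: heading 90 -> 120
REPEAT 4 [
  -- iteration 1/4 --
  FD 13: (-10,13) -> (-16.5,24.258) [heading=120, draw]
  FD 11: (-16.5,24.258) -> (-22,33.785) [heading=120, draw]
  LT 150: heading 120 -> 270
  -- iteration 2/4 --
  FD 13: (-22,33.785) -> (-22,20.785) [heading=270, draw]
  FD 11: (-22,20.785) -> (-22,9.785) [heading=270, draw]
  LT 150: heading 270 -> 60
  -- iteration 3/4 --
  FD 13: (-22,9.785) -> (-15.5,21.043) [heading=60, draw]
  FD 11: (-15.5,21.043) -> (-10,30.569) [heading=60, draw]
  LT 150: heading 60 -> 210
  -- iteration 4/4 --
  FD 13: (-10,30.569) -> (-21.258,24.069) [heading=210, draw]
  FD 11: (-21.258,24.069) -> (-30.785,18.569) [heading=210, draw]
  LT 150: heading 210 -> 0
]
FD 11: (-30.785,18.569) -> (-19.785,18.569) [heading=0, draw]
RT 60: heading 0 -> 300
RT 30: heading 300 -> 270
Final: pos=(-19.785,18.569), heading=270, 10 segment(s) drawn

Answer: 270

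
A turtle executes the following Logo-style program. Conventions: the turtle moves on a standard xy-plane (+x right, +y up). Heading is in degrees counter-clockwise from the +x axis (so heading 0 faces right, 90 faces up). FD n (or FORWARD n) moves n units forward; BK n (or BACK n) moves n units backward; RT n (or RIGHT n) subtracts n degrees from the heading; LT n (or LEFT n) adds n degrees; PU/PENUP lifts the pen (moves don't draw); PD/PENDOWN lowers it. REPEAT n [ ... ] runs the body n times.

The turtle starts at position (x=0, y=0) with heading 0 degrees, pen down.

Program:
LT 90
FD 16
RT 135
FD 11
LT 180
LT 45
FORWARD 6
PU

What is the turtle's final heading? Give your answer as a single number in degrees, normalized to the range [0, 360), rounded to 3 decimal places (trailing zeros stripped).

Answer: 180

Derivation:
Executing turtle program step by step:
Start: pos=(0,0), heading=0, pen down
LT 90: heading 0 -> 90
FD 16: (0,0) -> (0,16) [heading=90, draw]
RT 135: heading 90 -> 315
FD 11: (0,16) -> (7.778,8.222) [heading=315, draw]
LT 180: heading 315 -> 135
LT 45: heading 135 -> 180
FD 6: (7.778,8.222) -> (1.778,8.222) [heading=180, draw]
PU: pen up
Final: pos=(1.778,8.222), heading=180, 3 segment(s) drawn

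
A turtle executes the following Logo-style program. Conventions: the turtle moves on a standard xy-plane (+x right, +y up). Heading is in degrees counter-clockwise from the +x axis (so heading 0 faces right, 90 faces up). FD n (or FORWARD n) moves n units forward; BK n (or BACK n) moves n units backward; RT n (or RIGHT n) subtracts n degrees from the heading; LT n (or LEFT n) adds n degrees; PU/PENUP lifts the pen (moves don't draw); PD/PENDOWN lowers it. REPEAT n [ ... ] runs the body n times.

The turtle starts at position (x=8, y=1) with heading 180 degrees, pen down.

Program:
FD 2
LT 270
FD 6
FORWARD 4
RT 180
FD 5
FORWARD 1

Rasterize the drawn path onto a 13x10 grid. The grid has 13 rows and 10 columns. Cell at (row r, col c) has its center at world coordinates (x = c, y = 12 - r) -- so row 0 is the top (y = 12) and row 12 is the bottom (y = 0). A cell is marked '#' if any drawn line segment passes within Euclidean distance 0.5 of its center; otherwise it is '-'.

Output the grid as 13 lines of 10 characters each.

Segment 0: (8,1) -> (6,1)
Segment 1: (6,1) -> (6,7)
Segment 2: (6,7) -> (6,11)
Segment 3: (6,11) -> (6,6)
Segment 4: (6,6) -> (6,5)

Answer: ----------
------#---
------#---
------#---
------#---
------#---
------#---
------#---
------#---
------#---
------#---
------###-
----------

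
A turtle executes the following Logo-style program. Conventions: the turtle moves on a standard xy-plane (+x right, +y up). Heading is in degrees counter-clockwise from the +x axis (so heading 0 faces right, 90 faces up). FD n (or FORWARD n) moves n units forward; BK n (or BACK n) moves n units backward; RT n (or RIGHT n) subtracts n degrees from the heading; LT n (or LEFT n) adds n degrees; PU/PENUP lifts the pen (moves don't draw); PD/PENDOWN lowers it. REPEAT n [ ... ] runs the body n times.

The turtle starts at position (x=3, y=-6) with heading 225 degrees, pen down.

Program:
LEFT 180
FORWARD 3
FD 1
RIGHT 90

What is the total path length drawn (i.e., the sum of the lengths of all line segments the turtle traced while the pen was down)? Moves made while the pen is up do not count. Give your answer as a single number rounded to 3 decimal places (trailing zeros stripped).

Executing turtle program step by step:
Start: pos=(3,-6), heading=225, pen down
LT 180: heading 225 -> 45
FD 3: (3,-6) -> (5.121,-3.879) [heading=45, draw]
FD 1: (5.121,-3.879) -> (5.828,-3.172) [heading=45, draw]
RT 90: heading 45 -> 315
Final: pos=(5.828,-3.172), heading=315, 2 segment(s) drawn

Segment lengths:
  seg 1: (3,-6) -> (5.121,-3.879), length = 3
  seg 2: (5.121,-3.879) -> (5.828,-3.172), length = 1
Total = 4

Answer: 4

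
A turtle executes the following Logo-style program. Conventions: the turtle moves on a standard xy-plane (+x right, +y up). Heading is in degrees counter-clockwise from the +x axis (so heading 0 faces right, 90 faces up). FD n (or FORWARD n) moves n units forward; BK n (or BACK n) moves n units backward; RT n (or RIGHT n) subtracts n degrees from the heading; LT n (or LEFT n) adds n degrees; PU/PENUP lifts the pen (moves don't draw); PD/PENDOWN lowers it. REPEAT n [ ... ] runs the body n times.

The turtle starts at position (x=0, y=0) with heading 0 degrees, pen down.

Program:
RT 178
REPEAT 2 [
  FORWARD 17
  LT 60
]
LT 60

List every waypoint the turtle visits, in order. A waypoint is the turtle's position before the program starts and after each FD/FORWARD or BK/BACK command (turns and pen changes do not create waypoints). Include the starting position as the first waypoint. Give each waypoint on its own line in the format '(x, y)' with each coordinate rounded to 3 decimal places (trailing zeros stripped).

Executing turtle program step by step:
Start: pos=(0,0), heading=0, pen down
RT 178: heading 0 -> 182
REPEAT 2 [
  -- iteration 1/2 --
  FD 17: (0,0) -> (-16.99,-0.593) [heading=182, draw]
  LT 60: heading 182 -> 242
  -- iteration 2/2 --
  FD 17: (-16.99,-0.593) -> (-24.971,-15.603) [heading=242, draw]
  LT 60: heading 242 -> 302
]
LT 60: heading 302 -> 2
Final: pos=(-24.971,-15.603), heading=2, 2 segment(s) drawn
Waypoints (3 total):
(0, 0)
(-16.99, -0.593)
(-24.971, -15.603)

Answer: (0, 0)
(-16.99, -0.593)
(-24.971, -15.603)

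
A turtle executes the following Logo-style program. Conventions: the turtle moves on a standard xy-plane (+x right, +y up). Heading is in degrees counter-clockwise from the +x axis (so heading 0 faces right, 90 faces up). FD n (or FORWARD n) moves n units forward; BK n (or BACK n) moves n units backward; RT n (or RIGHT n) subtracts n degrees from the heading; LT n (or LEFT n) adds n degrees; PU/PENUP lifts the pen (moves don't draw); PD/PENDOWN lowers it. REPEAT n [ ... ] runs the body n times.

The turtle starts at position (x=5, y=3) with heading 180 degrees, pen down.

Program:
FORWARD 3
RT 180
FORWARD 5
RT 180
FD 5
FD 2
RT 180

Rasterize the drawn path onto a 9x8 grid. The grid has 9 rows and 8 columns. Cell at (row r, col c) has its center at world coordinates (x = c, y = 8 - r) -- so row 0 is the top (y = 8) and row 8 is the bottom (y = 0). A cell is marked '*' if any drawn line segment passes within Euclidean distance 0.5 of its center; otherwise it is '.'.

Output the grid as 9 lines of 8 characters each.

Answer: ........
........
........
........
........
********
........
........
........

Derivation:
Segment 0: (5,3) -> (2,3)
Segment 1: (2,3) -> (7,3)
Segment 2: (7,3) -> (2,3)
Segment 3: (2,3) -> (0,3)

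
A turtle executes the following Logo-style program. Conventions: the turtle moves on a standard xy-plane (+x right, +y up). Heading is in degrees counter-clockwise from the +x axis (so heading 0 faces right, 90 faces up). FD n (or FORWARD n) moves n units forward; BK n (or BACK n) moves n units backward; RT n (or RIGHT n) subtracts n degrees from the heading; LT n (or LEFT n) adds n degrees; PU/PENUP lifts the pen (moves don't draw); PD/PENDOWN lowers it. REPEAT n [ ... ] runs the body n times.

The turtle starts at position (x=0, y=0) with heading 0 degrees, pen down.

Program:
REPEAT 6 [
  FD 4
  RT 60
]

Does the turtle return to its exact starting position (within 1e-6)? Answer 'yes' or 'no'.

Executing turtle program step by step:
Start: pos=(0,0), heading=0, pen down
REPEAT 6 [
  -- iteration 1/6 --
  FD 4: (0,0) -> (4,0) [heading=0, draw]
  RT 60: heading 0 -> 300
  -- iteration 2/6 --
  FD 4: (4,0) -> (6,-3.464) [heading=300, draw]
  RT 60: heading 300 -> 240
  -- iteration 3/6 --
  FD 4: (6,-3.464) -> (4,-6.928) [heading=240, draw]
  RT 60: heading 240 -> 180
  -- iteration 4/6 --
  FD 4: (4,-6.928) -> (0,-6.928) [heading=180, draw]
  RT 60: heading 180 -> 120
  -- iteration 5/6 --
  FD 4: (0,-6.928) -> (-2,-3.464) [heading=120, draw]
  RT 60: heading 120 -> 60
  -- iteration 6/6 --
  FD 4: (-2,-3.464) -> (0,0) [heading=60, draw]
  RT 60: heading 60 -> 0
]
Final: pos=(0,0), heading=0, 6 segment(s) drawn

Start position: (0, 0)
Final position: (0, 0)
Distance = 0; < 1e-6 -> CLOSED

Answer: yes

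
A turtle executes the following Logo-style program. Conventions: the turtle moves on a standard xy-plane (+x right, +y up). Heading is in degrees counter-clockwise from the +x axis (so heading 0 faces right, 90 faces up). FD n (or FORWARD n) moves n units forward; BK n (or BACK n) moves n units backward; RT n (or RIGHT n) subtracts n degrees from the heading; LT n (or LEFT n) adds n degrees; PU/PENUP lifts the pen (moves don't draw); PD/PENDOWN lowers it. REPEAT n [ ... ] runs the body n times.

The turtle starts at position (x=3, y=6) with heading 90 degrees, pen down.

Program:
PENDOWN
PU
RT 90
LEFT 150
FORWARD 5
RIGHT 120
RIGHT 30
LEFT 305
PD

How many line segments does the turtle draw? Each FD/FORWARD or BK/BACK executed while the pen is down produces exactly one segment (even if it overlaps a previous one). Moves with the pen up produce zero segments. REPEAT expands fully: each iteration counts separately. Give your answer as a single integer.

Executing turtle program step by step:
Start: pos=(3,6), heading=90, pen down
PD: pen down
PU: pen up
RT 90: heading 90 -> 0
LT 150: heading 0 -> 150
FD 5: (3,6) -> (-1.33,8.5) [heading=150, move]
RT 120: heading 150 -> 30
RT 30: heading 30 -> 0
LT 305: heading 0 -> 305
PD: pen down
Final: pos=(-1.33,8.5), heading=305, 0 segment(s) drawn
Segments drawn: 0

Answer: 0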